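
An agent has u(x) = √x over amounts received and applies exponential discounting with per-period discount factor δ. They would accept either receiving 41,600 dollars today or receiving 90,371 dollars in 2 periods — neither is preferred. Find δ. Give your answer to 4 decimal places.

Equating discounted utilities: u(41600) = δ^2·u(90371) ⇒ δ^2 = u(41600)/u(90371).
Since u(x) = √x, δ^2 = √(41600/90371) = 0.67847.
Taking the square root: δ = 0.67847^(1/2) ≈ 0.8237.

δ ≈ 0.8237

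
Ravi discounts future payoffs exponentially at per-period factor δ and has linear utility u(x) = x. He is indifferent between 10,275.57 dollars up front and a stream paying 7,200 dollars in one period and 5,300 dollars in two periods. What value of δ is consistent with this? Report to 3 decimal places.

δ ≈ 0.870

Present value of the stream is 7200·δ + 5300·δ². Indifference gives 7200δ + 5300δ² = 10275.57.
So 5300δ² + 7200δ − 10275.57 = 0.
By the quadratic formula (taking the positive root), δ = (−7200 + √269682084.00) / 10600 ≈ 0.870.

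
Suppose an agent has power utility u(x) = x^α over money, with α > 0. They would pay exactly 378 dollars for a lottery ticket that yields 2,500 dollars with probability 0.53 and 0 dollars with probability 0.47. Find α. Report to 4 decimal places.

α ≈ 0.3361

The lottery's expected utility is 0.53·u(2500) + 0.47·u(0) = 0.53·2500^α (since u(0) = 0 for α > 0).
Equating: 378^α = 0.53·2500^α, i.e. 0.1512^α = 0.53.
Take logs: α = ln 0.53 / ln(378/2500) ≈ 0.336065.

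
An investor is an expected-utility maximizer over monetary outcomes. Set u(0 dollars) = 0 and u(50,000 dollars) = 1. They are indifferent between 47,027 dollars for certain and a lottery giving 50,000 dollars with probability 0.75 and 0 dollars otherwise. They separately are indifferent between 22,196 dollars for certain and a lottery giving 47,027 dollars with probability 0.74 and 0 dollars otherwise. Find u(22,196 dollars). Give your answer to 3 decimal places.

From the first indifference, u(47,027 dollars) = 0.75·u(50,000 dollars) + 0.25·u(0 dollars) = 0.75·1 + 0.25·0 = 0.75.
Then u(22,196 dollars) = 0.74·u(47,027 dollars) + 0.26·u(0 dollars) = 0.74·0.75 + 0.26·0.00 = 0.5550.

0.555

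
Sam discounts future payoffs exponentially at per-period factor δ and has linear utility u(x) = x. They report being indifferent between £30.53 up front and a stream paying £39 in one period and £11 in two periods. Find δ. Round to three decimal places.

δ ≈ 0.660

The stream is worth 39δ + 11δ² today, so 39δ + 11δ² = 30.53.
That is, 11δ² + 39δ − 30.53 = 0, a quadratic in δ.
δ = (−39 + √(39² + 4·11·30.53)) / (2·11) = (−39 + √2864.32) / 22 ≈ 0.660.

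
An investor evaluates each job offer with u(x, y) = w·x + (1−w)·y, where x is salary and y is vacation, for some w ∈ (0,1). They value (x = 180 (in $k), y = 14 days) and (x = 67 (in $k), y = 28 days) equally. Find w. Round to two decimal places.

w = 0.11

Equating utilities: w·180 + (1−w)·14 = w·67 + (1−w)·28.
Collecting terms: w·113 = (1−w)·14.
So w/(1−w) = 14/113 = 0.1239, giving w = 14/(113+14) = 0.11.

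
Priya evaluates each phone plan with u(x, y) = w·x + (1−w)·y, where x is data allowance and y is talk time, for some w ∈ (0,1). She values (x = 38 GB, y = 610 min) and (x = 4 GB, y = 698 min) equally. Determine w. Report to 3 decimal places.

w = 0.721

u(38,610) = u(4,698) means w·38 + (1−w)·610 = w·4 + (1−w)·698.
Rearranging, 34·w − 88·(1−w) = 0.
The marginal rate of substitution is 88/34, so w = 88/(34+88) = 0.721.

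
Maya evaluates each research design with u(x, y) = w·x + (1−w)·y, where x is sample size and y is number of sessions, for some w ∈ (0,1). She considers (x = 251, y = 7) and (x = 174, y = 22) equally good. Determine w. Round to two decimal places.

Indifference: w·251 + (1−w)·7 = w·174 + (1−w)·22.
w·(251−174) = (1−w)·(22−7), i.e. w·77 = (1−w)·15.
The marginal rate of substitution is 15/77, so w = 15/(77+15) = 0.16.

w = 0.16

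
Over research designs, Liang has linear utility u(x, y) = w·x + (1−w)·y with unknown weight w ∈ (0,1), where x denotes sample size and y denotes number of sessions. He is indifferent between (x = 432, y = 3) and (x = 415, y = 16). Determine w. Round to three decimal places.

w = 0.433

Equating utilities: w·432 + (1−w)·3 = w·415 + (1−w)·16.
Rearranging, 17·w − 13·(1−w) = 0.
So w/(1−w) = 13/17 = 0.7647, giving w = 13/(17+13) = 0.433.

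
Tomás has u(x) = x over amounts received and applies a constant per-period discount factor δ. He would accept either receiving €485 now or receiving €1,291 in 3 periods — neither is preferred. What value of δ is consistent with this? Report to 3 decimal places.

δ ≈ 0.722

Equating discounted utilities: u(485) = δ^3·u(1291) ⇒ δ^3 = u(485)/u(1291).
With u(x) = x: δ^3 = 485/1291 = 0.37568.
So δ = 0.37568^(1/3) ≈ 0.722.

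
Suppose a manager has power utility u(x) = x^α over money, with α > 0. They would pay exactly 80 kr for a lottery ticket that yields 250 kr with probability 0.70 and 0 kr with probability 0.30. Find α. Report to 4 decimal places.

EU(lottery) = 0.70·250^α + 0.30·0 = 0.70·250^α.
Indifference: 80^α = 0.70·250^α, so (80/250)^α = 0.70.
Taking logs: α·ln(80/250) = ln(0.70), so α = -0.3566749 / -1.1394343 ≈ 0.3130.

α ≈ 0.3130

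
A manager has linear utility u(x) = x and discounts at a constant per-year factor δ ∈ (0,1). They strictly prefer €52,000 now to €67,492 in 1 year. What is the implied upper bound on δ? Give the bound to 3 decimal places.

δ < 0.770

The preference means 52000 > δ·67492.
Dividing through by 67492 gives δ < 0.77046.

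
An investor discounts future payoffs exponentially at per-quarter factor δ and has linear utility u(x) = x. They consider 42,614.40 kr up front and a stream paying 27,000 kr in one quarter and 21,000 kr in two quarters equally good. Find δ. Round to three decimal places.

The stream is worth 27000δ + 21000δ² today, so 27000δ + 21000δ² = 42614.40.
That is, 21000δ² + 27000δ − 42614.40 = 0, a quadratic in δ.
By the quadratic formula (taking the positive root), δ = (−27000 + √4308609600.00) / 42000 ≈ 0.920.

δ ≈ 0.920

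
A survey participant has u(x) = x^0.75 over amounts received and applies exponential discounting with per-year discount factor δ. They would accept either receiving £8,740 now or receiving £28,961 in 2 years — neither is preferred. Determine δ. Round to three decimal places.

δ ≈ 0.638

The payoff in 2 years is discounted by δ^2, so u(8740) = δ^2·u(28961) and δ^2 = u(8740)/u(28961).
With u(x) = x^0.75: δ^2 = 8740^0.75/28961^0.75 = (8740/28961)^0.75 = 0.40717.
Hence δ = (0.40717)^(1/2) = 0.63810.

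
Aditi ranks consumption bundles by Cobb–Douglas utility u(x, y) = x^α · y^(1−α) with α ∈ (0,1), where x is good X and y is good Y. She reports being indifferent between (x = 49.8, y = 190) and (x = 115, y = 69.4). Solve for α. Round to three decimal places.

Indifference: 49.8^α · 190^(1−α) = 115^α · 69.4^(1−α).
(49.8/115)^α = (69.4/190)^(1−α); take logs: α·ln(49.8/115) = (1−α)·ln(69.4/190), i.e. α·-0.836917 = (1−α)·-1.007137.
So α/(1−α) = (-1.007137)/(-0.836917) = 1.203389, and α = 1.203389/2.203389 ≈ 0.546.

α ≈ 0.546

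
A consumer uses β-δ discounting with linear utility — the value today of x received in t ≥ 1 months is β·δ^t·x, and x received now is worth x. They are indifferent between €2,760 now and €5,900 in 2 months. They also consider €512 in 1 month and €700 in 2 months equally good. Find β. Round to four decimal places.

The second indifference involves only future payoffs, so β cancels: β·δ^1·512 = β·δ^2·700, giving δ = 512/700 = 0.73143.
Now use the now-vs-future pair: 2760 = β·δ^2·5900 gives β = 2760/(0.53499·5900) ≈ 0.8744.

β ≈ 0.8744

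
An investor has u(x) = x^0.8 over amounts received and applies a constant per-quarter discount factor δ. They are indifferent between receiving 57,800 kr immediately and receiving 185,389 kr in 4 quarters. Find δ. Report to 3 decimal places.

The payoff in 4 quarters is discounted by δ^4, so u(57800) = δ^4·u(185389) and δ^4 = u(57800)/u(185389).
Since u(x) = x^0.8, δ^4 = (57800/185389)^0.8 = 0.31178^0.8 = 0.39362.
So δ = 0.39362^(1/4) ≈ 0.792.

δ ≈ 0.792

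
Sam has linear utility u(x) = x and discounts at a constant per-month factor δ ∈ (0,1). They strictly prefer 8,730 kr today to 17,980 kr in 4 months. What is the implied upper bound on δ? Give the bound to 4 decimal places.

δ < 0.8347

Under u(x) = x this choice says 8730 > δ^4·17980.
So δ^4 < 8730/17980 = 0.48554; taking the 4th root of both positive sides preserves the inequality.
δ < 0.48554^(1/4) = 0.8347.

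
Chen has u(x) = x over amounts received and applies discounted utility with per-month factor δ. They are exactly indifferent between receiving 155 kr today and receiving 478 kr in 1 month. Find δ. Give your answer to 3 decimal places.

Equating discounted utilities: u(155) = δ·u(478) ⇒ δ = u(155)/u(478).
With u(x) = x: δ = 155/478 = 0.32427.

δ ≈ 0.324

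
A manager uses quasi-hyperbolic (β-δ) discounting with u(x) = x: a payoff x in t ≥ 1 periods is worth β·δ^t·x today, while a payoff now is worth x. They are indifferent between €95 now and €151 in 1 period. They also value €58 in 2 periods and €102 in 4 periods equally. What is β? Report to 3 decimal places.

From the later pair, β·δ^2·58 = β·δ^4·102; dividing through, δ^2 = 58/102 = 0.56863, so δ = 0.75407.
Substituting δ into 95 = β·δ·151: β = 95/(113.865) ≈ 0.834.

β ≈ 0.834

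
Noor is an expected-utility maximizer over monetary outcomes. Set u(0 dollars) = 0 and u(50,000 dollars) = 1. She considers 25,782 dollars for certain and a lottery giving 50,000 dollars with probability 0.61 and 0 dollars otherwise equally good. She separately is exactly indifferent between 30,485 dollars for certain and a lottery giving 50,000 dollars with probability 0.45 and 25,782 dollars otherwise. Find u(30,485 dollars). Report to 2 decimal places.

0.79

First, u(25,782 dollars) = 0.61·u(50,000 dollars) + 0.39·u(0 dollars) = 0.61.
The second indifference gives u(30,485 dollars) = 0.45·u(50,000 dollars) + 0.55·u(25,782 dollars) = 0.45·1.00 + 0.55·0.61 = 0.7855.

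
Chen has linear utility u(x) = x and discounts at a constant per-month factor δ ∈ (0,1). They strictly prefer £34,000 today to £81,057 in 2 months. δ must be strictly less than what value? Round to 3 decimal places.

Under u(x) = x this choice says 34000 > δ^2·81057.
So δ^2 < 34000/81057 = 0.41946; taking the square root of both positive sides preserves the inequality.
δ < (34000/81057)^(1/2) ≈ 0.648.

δ < 0.648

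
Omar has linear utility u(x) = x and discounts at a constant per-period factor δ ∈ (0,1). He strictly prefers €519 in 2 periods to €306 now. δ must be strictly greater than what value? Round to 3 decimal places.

Under u(x) = x this choice says 306 < δ^2·519.
Dividing by 519: δ^2 > 0.58960. Both sides are positive, so the square root keeps the direction.
δ > (306/519)^(1/2) ≈ 0.768.

δ > 0.768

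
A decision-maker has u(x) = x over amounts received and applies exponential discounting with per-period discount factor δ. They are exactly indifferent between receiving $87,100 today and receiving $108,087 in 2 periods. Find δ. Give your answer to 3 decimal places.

δ ≈ 0.898

Indifference means u(87100) = δ^2 · u(108087), so δ^2 = u(87100)/u(108087).
With u(x) = x: δ^2 = 87100/108087 = 0.80583.
So δ = 0.80583^(1/2) ≈ 0.898.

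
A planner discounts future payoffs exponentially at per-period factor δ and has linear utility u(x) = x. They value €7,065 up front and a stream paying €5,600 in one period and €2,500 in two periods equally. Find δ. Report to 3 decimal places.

δ ≈ 0.900

Present value of the stream is 5600·δ + 2500·δ². Indifference gives 5600δ + 2500δ² = 7065.
So 2500δ² + 5600δ − 7065 = 0.
The positive root is δ = [−5600 + √(5600² + 4·2500·7065)] / (2·2500) = (−5600 + 10100.000)/5000 ≈ 0.900.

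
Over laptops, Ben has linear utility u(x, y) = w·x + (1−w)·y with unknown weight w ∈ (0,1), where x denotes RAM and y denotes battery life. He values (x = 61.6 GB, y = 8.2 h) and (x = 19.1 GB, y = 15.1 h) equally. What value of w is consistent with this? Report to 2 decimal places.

Indifference: w·61.6 + (1−w)·8.2 = w·19.1 + (1−w)·15.1.
w·(61.6−19.1) = (1−w)·(15.1−8.2), i.e. w·42.5 = (1−w)·6.9.
Hence w = 6.9/(42.5+6.9) = 6.9/49.4 = 0.14.

w = 0.14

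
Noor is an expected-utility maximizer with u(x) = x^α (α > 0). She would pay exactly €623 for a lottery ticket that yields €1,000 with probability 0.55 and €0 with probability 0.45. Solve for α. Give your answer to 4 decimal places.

α ≈ 1.2634

EU(lottery) = 0.55·1000^α + 0.45·0 = 0.55·1000^α.
Equating: 623^α = 0.55·1000^α, i.e. 0.6230^α = 0.55.
Take logs: α = ln 0.55 / ln(623/1000) ≈ 1.263368.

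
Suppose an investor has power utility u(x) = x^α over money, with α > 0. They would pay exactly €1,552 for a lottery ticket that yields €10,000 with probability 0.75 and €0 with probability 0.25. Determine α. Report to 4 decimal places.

α ≈ 0.1544

EU(lottery) = 0.75·10000^α + 0.25·0 = 0.75·10000^α.
Equating: 1552^α = 0.75·10000^α, i.e. 0.1552^α = 0.75.
α = ln(0.75) / ln(1552/10000) = -0.2876821/-1.8630407 ≈ 0.1544.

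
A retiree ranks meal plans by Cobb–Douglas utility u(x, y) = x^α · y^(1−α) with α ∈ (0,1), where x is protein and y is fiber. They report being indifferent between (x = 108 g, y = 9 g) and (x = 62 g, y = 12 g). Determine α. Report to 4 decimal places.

α ≈ 0.3414

Indifference: 108^α · 9^(1−α) = 62^α · 12^(1−α).
Taking logs: α·ln 108 + (1−α)·ln 9 = α·ln 62 + (1−α)·ln 12, i.e. α·0.5549968 = (1−α)·0.2876821.
So α/(1−α) = (0.2876821)/(0.5549968) = 0.5183491, and α = 0.5183491/1.5183491 ≈ 0.3414.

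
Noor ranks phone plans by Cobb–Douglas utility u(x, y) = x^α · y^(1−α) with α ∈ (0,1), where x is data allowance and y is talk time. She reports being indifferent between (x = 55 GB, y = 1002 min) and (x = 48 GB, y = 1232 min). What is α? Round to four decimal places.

Indifference: 55^α · 1002^(1−α) = 48^α · 1232^(1−α).
Taking logs: α·ln 55 + (1−α)·ln 1002 = α·ln 48 + (1−α)·ln 1232, i.e. α·0.1361322 = (1−α)·0.2066409.
So α/(1−α) = (0.2066409)/(0.1361322) = 1.5179429, and α = 1.5179429/2.5179429 ≈ 0.6029.

α ≈ 0.6029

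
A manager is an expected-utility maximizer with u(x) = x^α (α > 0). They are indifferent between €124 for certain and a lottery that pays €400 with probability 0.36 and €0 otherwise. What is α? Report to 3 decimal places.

α ≈ 0.872

Since u(0) = 0, the lottery's EU is 0.36·400^α.
Indifference: 124^α = 0.36·400^α, so (124/400)^α = 0.36.
Taking logs: α·ln(124/400) = ln(0.36), so α = -1.021651 / -1.171183 ≈ 0.872.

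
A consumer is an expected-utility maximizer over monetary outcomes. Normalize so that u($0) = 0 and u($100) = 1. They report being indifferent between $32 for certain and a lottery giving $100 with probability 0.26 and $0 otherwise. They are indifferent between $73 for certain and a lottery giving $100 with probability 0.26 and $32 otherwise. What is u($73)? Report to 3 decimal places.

0.452

First, u($32) = 0.26·u($100) + 0.74·u($0) = 0.26.
Chaining: u($73) = 0.26·1.00 + 0.74·0.26 = 0.4524.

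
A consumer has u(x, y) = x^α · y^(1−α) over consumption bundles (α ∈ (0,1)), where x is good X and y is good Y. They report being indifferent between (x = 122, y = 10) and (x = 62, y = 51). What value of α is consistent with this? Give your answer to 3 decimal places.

α ≈ 0.706

Indifference: 122^α · 10^(1−α) = 62^α · 51^(1−α).
Taking logs: α·ln 122 + (1−α)·ln 10 = α·ln 62 + (1−α)·ln 51, i.e. α·0.676887 = (1−α)·1.629241.
Thus α·(2.306128) = 1.629241, so α = 1.629241/2.306128 ≈ 0.706.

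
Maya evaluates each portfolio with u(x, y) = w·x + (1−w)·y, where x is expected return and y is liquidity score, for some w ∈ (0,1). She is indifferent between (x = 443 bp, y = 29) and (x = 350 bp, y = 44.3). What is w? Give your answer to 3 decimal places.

w = 0.141

Indifference: w·443 + (1−w)·29 = w·350 + (1−w)·44.3.
w·(443−350) = (1−w)·(44.3−29), i.e. w·93 = (1−w)·15.3.
Hence w = 15.3/(93+15.3) = 15.3/108.3 = 0.141.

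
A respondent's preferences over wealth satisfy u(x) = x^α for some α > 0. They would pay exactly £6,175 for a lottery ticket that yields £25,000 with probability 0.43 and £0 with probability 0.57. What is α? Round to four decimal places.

α ≈ 0.6035

The lottery's expected utility is 0.43·u(25000) + 0.57·u(0) = 0.43·25000^α (since u(0) = 0 for α > 0).
Equating: 6175^α = 0.43·25000^α, i.e. 0.2470^α = 0.43.
α = ln(0.43) / ln(6175/25000) = -0.8439701/-1.3983669 ≈ 0.6035.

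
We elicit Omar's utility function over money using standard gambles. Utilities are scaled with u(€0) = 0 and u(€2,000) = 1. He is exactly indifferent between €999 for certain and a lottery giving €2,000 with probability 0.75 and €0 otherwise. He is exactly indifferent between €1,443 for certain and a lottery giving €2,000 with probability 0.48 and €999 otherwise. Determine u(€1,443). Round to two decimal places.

0.87

From the first indifference, u(€999) = 0.75·u(€2,000) + 0.25·u(€0) = 0.75·1 + 0.25·0 = 0.75.
The second indifference gives u(€1,443) = 0.48·u(€2,000) + 0.52·u(€999) = 0.48·1.00 + 0.52·0.75 = 0.8700.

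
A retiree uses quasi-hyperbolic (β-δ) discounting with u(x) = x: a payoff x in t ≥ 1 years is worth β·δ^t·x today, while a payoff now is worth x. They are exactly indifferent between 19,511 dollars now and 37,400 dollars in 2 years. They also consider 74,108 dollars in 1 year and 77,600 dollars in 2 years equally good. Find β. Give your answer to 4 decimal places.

Both payoffs in the second observation are in the future, so β drops out: δ^1·74108 = δ^2·77600 ⇒ δ = 74108/77600 = 0.95500.
The first indifference: 19511 = β·δ^2·37400, so β = 19511/(δ^2·37400) = 19511/(0.91202·37400) ≈ 0.5720.

β ≈ 0.5720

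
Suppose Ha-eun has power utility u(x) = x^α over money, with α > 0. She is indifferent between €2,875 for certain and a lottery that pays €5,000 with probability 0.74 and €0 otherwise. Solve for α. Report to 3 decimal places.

α ≈ 0.544

The lottery's expected utility is 0.74·u(5000) + 0.26·u(0) = 0.74·5000^α (since u(0) = 0 for α > 0).
Equating: 2875^α = 0.74·5000^α, i.e. 0.5750^α = 0.74.
Taking logs: α·ln(2875/5000) = ln(0.74), so α = -0.301105 / -0.553385 ≈ 0.544.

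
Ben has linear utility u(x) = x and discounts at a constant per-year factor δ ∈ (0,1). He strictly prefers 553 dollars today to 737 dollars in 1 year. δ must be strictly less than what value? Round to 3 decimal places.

The preference means 553 > δ·737.
So δ < 553/737 = 0.75034.

δ < 0.750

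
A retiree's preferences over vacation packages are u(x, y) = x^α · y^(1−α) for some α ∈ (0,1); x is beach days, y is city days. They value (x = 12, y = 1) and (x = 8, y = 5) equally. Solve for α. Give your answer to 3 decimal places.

The Cobb–Douglas utilities coincide, so 12^α·1^(1−α) = 8^α·5^(1−α).
(12/8)^α = (5/1)^(1−α); take logs: α·ln(12/8) = (1−α)·ln(5/1), i.e. α·0.405465 = (1−α)·1.609438.
So α/(1−α) = (1.609438)/(0.405465) = 3.969364, and α = 3.969364/4.969364 ≈ 0.799.

α ≈ 0.799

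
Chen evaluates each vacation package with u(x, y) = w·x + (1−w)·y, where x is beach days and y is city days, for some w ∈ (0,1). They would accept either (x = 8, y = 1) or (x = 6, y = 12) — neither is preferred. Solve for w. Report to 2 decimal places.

Equating utilities: w·8 + (1−w)·1 = w·6 + (1−w)·12.
w·(8−6) = (1−w)·(12−1), i.e. w·2 = (1−w)·11.
The marginal rate of substitution is 11/2, so w = 11/(2+11) = 0.85.

w = 0.85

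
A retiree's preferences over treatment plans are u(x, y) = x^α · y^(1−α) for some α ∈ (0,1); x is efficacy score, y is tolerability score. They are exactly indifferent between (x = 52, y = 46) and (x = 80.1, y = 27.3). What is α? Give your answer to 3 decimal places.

Set the two utilities equal: 52^α·46^(1−α) = 80.1^α·27.3^(1−α).
(52/80.1)^α = (27.3/46)^(1−α); take logs: α·ln(52/80.1) = (1−α)·ln(27.3/46), i.e. α·-0.432032 = (1−α)·-0.521755.
With A = -0.432032 and B = -0.521755: α·A = (1−α)·B, so α = B/(A+B) = -0.521755/-0.953787 ≈ 0.547.

α ≈ 0.547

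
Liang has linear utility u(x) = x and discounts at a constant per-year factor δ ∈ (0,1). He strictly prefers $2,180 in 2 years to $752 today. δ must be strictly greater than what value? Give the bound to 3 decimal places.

δ > 0.587

Comparing present values: 752 < δ^2·2180.
So δ^2 > 752/2180 = 0.34495; taking the square root of both positive sides preserves the inequality.
δ > (752/2180)^(1/2) ≈ 0.587.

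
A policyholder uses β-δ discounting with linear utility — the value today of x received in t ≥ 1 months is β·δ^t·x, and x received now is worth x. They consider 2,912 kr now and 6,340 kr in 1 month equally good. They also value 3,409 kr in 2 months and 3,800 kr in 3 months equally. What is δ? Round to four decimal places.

Both payoffs in the second observation are in the future, so β drops out: δ^2·3409 = δ^3·3800 ⇒ δ = 3409/3800 = 0.89711.

δ ≈ 0.8971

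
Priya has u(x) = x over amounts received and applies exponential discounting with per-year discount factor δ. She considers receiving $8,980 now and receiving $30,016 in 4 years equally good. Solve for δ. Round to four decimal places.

Indifference means u(8980) = δ^4 · u(30016), so δ^4 = u(8980)/u(30016).
With u(x) = x: δ^4 = 8980/30016 = 0.29917.
Hence δ = (0.29917)^(1/4) = 0.739573.

δ ≈ 0.7396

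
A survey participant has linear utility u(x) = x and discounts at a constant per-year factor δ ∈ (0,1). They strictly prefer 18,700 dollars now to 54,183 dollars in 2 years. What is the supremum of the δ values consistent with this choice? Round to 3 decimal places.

The preference means 18700 > δ^2·54183.
Dividing by 54183: δ^2 < 0.34513. Both sides are positive, so the square root keeps the direction.
δ < (18700/54183)^(1/2) ≈ 0.587.

δ < 0.587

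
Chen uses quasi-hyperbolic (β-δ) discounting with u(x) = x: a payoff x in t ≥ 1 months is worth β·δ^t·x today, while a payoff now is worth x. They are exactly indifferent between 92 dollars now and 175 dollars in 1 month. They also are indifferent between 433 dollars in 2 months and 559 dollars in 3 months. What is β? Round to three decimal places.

β ≈ 0.679

The second indifference involves only future payoffs, so β cancels: β·δ^2·433 = β·δ^3·559, giving δ = 433/559 = 0.77460.
Now use the now-vs-future pair: 92 = β·δ·175 gives β = 92/(0.77460·175) ≈ 0.679.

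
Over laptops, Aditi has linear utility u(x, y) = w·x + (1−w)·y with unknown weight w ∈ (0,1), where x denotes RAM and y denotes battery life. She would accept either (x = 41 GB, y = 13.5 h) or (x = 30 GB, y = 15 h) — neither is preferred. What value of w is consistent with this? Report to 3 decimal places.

u(41,13.5) = u(30,15) means w·41 + (1−w)·13.5 = w·30 + (1−w)·15.
Rearranging, 11·w − 1.5·(1−w) = 0.
Hence w = 1.5/(11+1.5) = 1.5/12.5 = 0.120.

w = 0.120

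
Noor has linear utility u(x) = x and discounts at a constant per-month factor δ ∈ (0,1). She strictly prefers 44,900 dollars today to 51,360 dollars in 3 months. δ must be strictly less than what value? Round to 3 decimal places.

The preference means 44900 > δ^3·51360.
Dividing by 51360: δ^3 < 0.87422. Both sides are positive, so the cube root keeps the direction.
δ < (44900/51360)^(1/3) ≈ 0.956.

δ < 0.956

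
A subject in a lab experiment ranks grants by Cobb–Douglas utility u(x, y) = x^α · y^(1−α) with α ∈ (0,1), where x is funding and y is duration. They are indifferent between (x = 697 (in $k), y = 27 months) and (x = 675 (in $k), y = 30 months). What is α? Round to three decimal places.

The Cobb–Douglas utilities coincide, so 697^α·27^(1−α) = 675^α·30^(1−α).
Rearrange to (697/675)^α = (30/27)^(1−α) and take logs: α·0.032073 = (1−α)·0.105361.
With A = 0.032073 and B = 0.105361: α·A = (1−α)·B, so α = B/(A+B) = 0.105361/0.137434 ≈ 0.767.

α ≈ 0.767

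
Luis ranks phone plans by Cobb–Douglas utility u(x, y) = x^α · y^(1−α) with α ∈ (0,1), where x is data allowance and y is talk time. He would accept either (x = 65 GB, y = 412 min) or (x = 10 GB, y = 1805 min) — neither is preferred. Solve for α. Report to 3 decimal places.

α ≈ 0.441

The Cobb–Douglas utilities coincide, so 65^α·412^(1−α) = 10^α·1805^(1−α).
Rearrange to (65/10)^α = (1805/412)^(1−α) and take logs: α·1.871802 = (1−α)·1.477293.
Thus α·(3.349095) = 1.477293, so α = 1.477293/3.349095 ≈ 0.441.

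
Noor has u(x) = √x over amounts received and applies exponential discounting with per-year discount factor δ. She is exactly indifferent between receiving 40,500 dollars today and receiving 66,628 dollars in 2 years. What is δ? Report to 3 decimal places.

δ ≈ 0.883

Indifference means u(40500) = δ^2 · u(66628), so δ^2 = u(40500)/u(66628).
Since u(x) = √x, δ^2 = √(40500/66628) = 0.77965.
Taking the square root: δ = 0.77965^(1/2) ≈ 0.883.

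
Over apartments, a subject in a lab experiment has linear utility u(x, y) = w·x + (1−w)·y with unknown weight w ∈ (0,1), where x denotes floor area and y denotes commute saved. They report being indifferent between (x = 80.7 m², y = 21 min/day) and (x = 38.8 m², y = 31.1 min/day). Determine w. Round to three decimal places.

w = 0.194

u(80.7,21) = u(38.8,31.1) means w·80.7 + (1−w)·21 = w·38.8 + (1−w)·31.1.
Rearranging, 41.9·w − 10.1·(1−w) = 0.
So w/(1−w) = 10.1/41.9 = 0.2411, giving w = 10.1/(41.9+10.1) = 0.194.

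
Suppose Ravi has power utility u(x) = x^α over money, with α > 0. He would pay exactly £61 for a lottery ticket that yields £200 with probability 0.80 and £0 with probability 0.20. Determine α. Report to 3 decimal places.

Since u(0) = 0, the lottery's EU is 0.80·200^α.
Setting u(61) equal to that: 61^α = 0.80·200^α ⇒ (61/200)^α = 0.80.
α = ln(0.80) / ln(61/200) = -0.223144/-1.187444 ≈ 0.188.

α ≈ 0.188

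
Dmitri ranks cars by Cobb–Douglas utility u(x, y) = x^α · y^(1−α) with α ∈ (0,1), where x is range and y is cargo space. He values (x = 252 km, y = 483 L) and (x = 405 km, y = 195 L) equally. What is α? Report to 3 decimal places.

α ≈ 0.657

The Cobb–Douglas utilities coincide, so 252^α·483^(1−α) = 405^α·195^(1−α).
Taking logs: α·ln 252 + (1−α)·ln 483 = α·ln 405 + (1−α)·ln 195, i.e. α·-0.474458 = (1−α)·-0.907017.
So α/(1−α) = (-0.907017)/(-0.474458) = 1.911691, and α = 1.911691/2.911691 ≈ 0.657.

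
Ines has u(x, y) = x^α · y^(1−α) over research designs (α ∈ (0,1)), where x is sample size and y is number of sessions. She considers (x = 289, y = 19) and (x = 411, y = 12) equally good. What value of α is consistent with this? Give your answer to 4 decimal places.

α ≈ 0.5661

Set the two utilities equal: 289^α·19^(1−α) = 411^α·12^(1−α).
(289/411)^α = (12/19)^(1−α); take logs: α·ln(289/411) = (1−α)·ln(12/19), i.e. α·-0.3521665 = (1−α)·-0.4595323.
Thus α·(-0.8116988) = -0.4595323, so α = -0.4595323/-0.8116988 ≈ 0.5661.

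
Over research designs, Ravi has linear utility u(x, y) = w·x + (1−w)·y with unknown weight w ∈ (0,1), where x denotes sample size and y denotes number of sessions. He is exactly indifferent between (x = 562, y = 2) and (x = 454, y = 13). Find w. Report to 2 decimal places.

w = 0.09

Indifference: w·562 + (1−w)·2 = w·454 + (1−w)·13.
w·(562−454) = (1−w)·(13−2), i.e. w·108 = (1−w)·11.
The marginal rate of substitution is 11/108, so w = 11/(108+11) = 0.09.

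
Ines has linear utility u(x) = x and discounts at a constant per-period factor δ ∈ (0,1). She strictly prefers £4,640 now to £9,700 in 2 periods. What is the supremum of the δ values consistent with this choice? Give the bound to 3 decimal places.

Comparing present values: 4640 > δ^2·9700.
Dividing by 9700: δ^2 < 0.47835. Both sides are positive, so the square root keeps the direction.
δ < 0.47835^(1/2) = 0.692.

δ < 0.692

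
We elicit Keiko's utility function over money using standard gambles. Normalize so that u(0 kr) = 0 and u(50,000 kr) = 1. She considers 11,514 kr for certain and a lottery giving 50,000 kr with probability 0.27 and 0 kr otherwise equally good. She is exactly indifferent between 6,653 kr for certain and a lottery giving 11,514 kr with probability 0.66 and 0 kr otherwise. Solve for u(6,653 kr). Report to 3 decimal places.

0.178

First, u(11,514 kr) = 0.27·u(50,000 kr) + 0.73·u(0 kr) = 0.27.
The second indifference gives u(6,653 kr) = 0.66·u(11,514 kr) + 0.34·u(0 kr) = 0.66·0.27 + 0.34·0.00 = 0.1782.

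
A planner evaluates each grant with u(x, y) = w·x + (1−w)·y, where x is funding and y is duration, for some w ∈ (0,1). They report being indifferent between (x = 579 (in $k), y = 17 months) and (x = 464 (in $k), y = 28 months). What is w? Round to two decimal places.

w = 0.09

Equating utilities: w·579 + (1−w)·17 = w·464 + (1−w)·28.
w·(579−464) = (1−w)·(28−17), i.e. w·115 = (1−w)·11.
So w/(1−w) = 11/115 = 0.0957, giving w = 11/(115+11) = 0.09.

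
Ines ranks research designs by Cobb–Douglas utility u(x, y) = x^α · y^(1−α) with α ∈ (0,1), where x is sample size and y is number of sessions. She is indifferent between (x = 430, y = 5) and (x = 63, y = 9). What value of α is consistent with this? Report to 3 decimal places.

Indifference: 430^α · 5^(1−α) = 63^α · 9^(1−α).
Taking logs: α·ln 430 + (1−α)·ln 5 = α·ln 63 + (1−α)·ln 9, i.e. α·1.920650 = (1−α)·0.587787.
So α/(1−α) = (0.587787)/(1.920650) = 0.306035, and α = 0.306035/1.306035 ≈ 0.234.

α ≈ 0.234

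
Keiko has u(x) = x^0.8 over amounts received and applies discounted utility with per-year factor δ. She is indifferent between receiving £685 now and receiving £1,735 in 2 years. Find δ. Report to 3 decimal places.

δ ≈ 0.690

The payoff in 2 years is discounted by δ^2, so u(685) = δ^2·u(1735) and δ^2 = u(685)/u(1735).
Since u(x) = x^0.8, δ^2 = (685/1735)^0.8 = 0.39481^0.8 = 0.47546.
So δ = 0.47546^(1/2) ≈ 0.690.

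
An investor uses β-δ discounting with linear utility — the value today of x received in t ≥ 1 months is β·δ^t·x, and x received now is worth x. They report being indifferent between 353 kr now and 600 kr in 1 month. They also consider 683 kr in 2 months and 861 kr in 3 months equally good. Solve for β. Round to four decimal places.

β ≈ 0.7417

From the later pair, β·δ^2·683 = β·δ^3·861; dividing through, δ = 683/861 = 0.79326.
Now use the now-vs-future pair: 353 = β·δ·600 gives β = 353/(0.79326·600) ≈ 0.7417.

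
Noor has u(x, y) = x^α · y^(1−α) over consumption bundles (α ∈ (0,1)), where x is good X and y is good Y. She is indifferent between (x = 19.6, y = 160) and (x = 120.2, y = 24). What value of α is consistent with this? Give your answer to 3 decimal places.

α ≈ 0.511

The Cobb–Douglas utilities coincide, so 19.6^α·160^(1−α) = 120.2^α·24^(1−α).
(19.6/120.2)^α = (24/160)^(1−α); take logs: α·ln(19.6/120.2) = (1−α)·ln(24/160), i.e. α·-1.813627 = (1−α)·-1.897120.
Thus α·(-3.710747) = -1.897120, so α = -1.897120/-3.710747 ≈ 0.511.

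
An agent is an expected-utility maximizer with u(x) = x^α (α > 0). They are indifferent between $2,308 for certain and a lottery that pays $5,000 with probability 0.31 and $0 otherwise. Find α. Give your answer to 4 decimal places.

EU(lottery) = 0.31·5000^α + 0.69·0 = 0.31·5000^α.
Indifference: 2308^α = 0.31·5000^α, so (2308/5000)^α = 0.31.
Taking logs: α·ln(2308/5000) = ln(0.31), so α = -1.1711830 / -0.7730566 ≈ 1.5150.

α ≈ 1.5150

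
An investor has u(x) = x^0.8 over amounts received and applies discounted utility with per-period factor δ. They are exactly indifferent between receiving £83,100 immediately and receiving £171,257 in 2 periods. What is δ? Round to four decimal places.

Indifference means u(83100) = δ^2 · u(171257), so δ^2 = u(83100)/u(171257).
Since u(x) = x^0.8, δ^2 = (83100/171257)^0.8 = 0.48524^0.8 = 0.56074.
Hence δ = (0.56074)^(1/2) = 0.748826.

δ ≈ 0.7488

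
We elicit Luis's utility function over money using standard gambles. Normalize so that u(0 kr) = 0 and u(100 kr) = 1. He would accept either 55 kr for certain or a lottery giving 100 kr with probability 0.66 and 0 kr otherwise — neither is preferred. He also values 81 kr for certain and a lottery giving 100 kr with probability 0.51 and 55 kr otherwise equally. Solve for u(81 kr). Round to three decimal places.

0.833

First, u(55 kr) = 0.66·u(100 kr) + 0.34·u(0 kr) = 0.66.
Then u(81 kr) = 0.51·u(100 kr) + 0.49·u(55 kr) = 0.51·1.00 + 0.49·0.66 = 0.8334.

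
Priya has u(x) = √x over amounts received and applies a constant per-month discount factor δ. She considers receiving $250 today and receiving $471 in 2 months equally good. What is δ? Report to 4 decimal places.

The payoff in 2 months is discounted by δ^2, so u(250) = δ^2·u(471) and δ^2 = u(250)/u(471).
Since u(x) = √x, δ^2 = √(250/471) = 0.72855.
Hence δ = (0.72855)^(1/2) = 0.853552.

δ ≈ 0.8536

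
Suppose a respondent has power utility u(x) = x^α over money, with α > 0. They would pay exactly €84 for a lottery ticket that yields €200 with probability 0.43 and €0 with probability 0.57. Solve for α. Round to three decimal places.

Since u(0) = 0, the lottery's EU is 0.43·200^α.
Indifference: 84^α = 0.43·200^α, so (84/200)^α = 0.43.
Take logs: α = ln 0.43 / ln(84/200) ≈ 0.97288.

α ≈ 0.973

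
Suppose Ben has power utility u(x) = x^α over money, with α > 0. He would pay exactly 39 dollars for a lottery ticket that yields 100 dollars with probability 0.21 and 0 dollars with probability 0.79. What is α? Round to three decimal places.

The lottery's expected utility is 0.21·u(100) + 0.79·u(0) = 0.21·100^α (since u(0) = 0 for α > 0).
Indifference: 39^α = 0.21·100^α, so (39/100)^α = 0.21.
α = ln(0.21) / ln(39/100) = -1.560648/-0.941609 ≈ 1.657.

α ≈ 1.657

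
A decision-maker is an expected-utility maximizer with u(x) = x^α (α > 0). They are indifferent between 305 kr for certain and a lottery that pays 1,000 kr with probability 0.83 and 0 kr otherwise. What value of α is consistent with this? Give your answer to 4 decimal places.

The lottery's expected utility is 0.83·u(1000) + 0.17·u(0) = 0.83·1000^α (since u(0) = 0 for α > 0).
Setting u(305) equal to that: 305^α = 0.83·1000^α ⇒ (305/1000)^α = 0.83.
Take logs: α = ln 0.83 / ln(305/1000) ≈ 0.156917.

α ≈ 0.1569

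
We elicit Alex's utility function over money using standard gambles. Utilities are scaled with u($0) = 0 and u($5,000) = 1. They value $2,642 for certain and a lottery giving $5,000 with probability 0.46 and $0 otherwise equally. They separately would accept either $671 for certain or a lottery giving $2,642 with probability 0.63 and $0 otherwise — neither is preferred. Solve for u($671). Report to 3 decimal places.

0.290

The first gamble pins u($2,642): it must equal 0.46·1 + 0.54·0 = 0.46.
Chaining: u($671) = 0.63·0.46 + 0.37·0.00 = 0.2898.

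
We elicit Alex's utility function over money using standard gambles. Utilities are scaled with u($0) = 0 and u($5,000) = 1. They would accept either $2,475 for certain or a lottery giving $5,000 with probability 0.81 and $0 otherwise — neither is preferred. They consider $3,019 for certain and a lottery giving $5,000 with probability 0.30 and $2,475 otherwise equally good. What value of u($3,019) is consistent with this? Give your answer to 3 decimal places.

From the first indifference, u($2,475) = 0.81·u($5,000) + 0.19·u($0) = 0.81·1 + 0.19·0 = 0.81.
The second indifference gives u($3,019) = 0.30·u($5,000) + 0.70·u($2,475) = 0.30·1.00 + 0.70·0.81 = 0.8670.

0.867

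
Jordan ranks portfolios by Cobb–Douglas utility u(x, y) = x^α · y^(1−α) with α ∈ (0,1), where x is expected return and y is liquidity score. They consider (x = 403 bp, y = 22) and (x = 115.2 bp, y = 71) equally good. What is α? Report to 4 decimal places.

α ≈ 0.4834

Indifference: 403^α · 22^(1−α) = 115.2^α · 71^(1−α).
Taking logs: α·ln 403 + (1−α)·ln 22 = α·ln 115.2 + (1−α)·ln 71, i.e. α·1.2522668 = (1−α)·1.1716374.
With A = 1.2522668 and B = 1.1716374: α·A = (1−α)·B, so α = B/(A+B) = 1.1716374/2.4239042 ≈ 0.4834.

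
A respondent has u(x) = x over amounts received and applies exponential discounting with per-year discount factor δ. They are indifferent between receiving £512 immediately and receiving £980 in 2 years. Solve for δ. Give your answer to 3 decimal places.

The payoff in 2 years is discounted by δ^2, so u(512) = δ^2·u(980) and δ^2 = u(512)/u(980).
With u(x) = x: δ^2 = 512/980 = 0.52245.
Taking the square root: δ = 0.52245^(1/2) ≈ 0.723.

δ ≈ 0.723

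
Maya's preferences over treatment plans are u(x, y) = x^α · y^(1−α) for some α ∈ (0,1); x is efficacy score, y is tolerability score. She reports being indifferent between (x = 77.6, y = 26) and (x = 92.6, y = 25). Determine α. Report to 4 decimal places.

α ≈ 0.1816

Indifference: 77.6^α · 26^(1−α) = 92.6^α · 25^(1−α).
(77.6/92.6)^α = (25/26)^(1−α); take logs: α·ln(77.6/92.6) = (1−α)·ln(25/26), i.e. α·-0.1767217 = (1−α)·-0.0392207.
With A = -0.1767217 and B = -0.0392207: α·A = (1−α)·B, so α = B/(A+B) = -0.0392207/-0.2159424 ≈ 0.1816.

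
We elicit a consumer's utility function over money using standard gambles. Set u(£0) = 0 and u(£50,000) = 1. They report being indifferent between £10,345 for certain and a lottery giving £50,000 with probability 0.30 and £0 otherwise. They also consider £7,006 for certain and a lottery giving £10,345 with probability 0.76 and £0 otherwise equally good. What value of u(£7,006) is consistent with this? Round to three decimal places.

From the first indifference, u(£10,345) = 0.30·u(£50,000) + 0.70·u(£0) = 0.30·1 + 0.70·0 = 0.30.
The second indifference gives u(£7,006) = 0.76·u(£10,345) + 0.24·u(£0) = 0.76·0.30 + 0.24·0.00 = 0.2280.

0.228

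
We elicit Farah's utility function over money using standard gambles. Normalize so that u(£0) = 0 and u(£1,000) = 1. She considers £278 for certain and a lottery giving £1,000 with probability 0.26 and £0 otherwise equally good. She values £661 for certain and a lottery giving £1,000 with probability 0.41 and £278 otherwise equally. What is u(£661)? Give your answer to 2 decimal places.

0.56

First, u(£278) = 0.26·u(£1,000) + 0.74·u(£0) = 0.26.
The second indifference gives u(£661) = 0.41·u(£1,000) + 0.59·u(£278) = 0.41·1.00 + 0.59·0.26 = 0.5634.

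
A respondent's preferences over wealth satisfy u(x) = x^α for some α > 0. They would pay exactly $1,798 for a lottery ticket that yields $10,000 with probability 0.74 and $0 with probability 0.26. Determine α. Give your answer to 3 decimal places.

α ≈ 0.175

EU(lottery) = 0.74·10000^α + 0.26·0 = 0.74·10000^α.
Setting u(1798) equal to that: 1798^α = 0.74·10000^α ⇒ (1798/10000)^α = 0.74.
α = ln(0.74) / ln(1798/10000) = -0.301105/-1.715910 ≈ 0.175.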